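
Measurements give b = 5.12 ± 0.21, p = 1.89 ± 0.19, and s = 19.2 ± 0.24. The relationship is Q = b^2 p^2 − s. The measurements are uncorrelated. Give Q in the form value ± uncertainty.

Let w = b^2·p^2 = 93.6. δw/w = √((2·δb/b)² + (2·δp/p)²) = √(0.00673 + 0.0404) = 0.217, so δw = 20.3.
Q = w − s: δQ = √(δw² + δs²) = √(413 + 0.0576) = 20.3
Q = 74.4.

74.4 ± 20.3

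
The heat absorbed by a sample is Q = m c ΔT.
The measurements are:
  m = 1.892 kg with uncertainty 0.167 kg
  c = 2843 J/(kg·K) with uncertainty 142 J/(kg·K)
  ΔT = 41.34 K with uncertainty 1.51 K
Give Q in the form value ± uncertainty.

222400 ± 24000 J

Since Q is a product/quotient, work with relative uncertainties:
  (1·δm/m)² = (1×0.0883)² = 0.00779;  (1·δc/c)² = (1×0.0499)² = 0.00249;  (1·δΔT/ΔT)² = (1×0.0365)² = 0.00133
δQ/Q = √(0.0116) = 0.108
Q = 222400 J, so δQ = 0.108 × 222400 = 24000 J.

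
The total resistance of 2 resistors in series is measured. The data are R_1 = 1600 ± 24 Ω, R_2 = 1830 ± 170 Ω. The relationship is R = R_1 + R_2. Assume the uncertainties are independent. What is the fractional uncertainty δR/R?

Sums and differences: (δR)² = Σ (cᵢ δxᵢ)².
  (δR_1)² = 576;  (δR_2)² = 28900
δR = √(29500) = 172 Ω
R = 3430 Ω, so δR/R = 172/3430 = 0.0501.

0.0501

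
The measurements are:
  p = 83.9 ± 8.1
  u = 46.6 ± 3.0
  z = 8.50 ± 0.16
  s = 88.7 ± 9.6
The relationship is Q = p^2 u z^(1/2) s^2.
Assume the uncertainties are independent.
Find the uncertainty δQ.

2.24e+09

Relative error in a monomial: (δQ/Q)² = Σ (nᵢ · δxᵢ/xᵢ)².
  (2·δp/p)² = (2×0.0965)² = 0.0373;  (1·δu/u)² = (1×0.0644)² = 0.00414;  (½·δz/z)² = (0.5×0.0188)² = 8.86e-05;  (2·δs/s)² = (2×0.108)² = 0.0469
δQ/Q = √(0.0884) = 0.297
Q = 7.52e+09, so δQ = 0.297 × 7.52e+09 = 2.24e+09.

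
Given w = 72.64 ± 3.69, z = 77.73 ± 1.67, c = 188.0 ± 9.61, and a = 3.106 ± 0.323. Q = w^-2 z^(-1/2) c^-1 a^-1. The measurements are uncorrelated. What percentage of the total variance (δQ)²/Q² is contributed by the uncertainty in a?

(δQ/Q)² = (-2·δw/w)² + (−½·δz/z)² + (-1·δc/c)² + (-1·δa/a)²
  w term: (-2×0.0508)² = 0.0103
  z term: (-0.5×0.0215)² = 0.000115
  c term: (-1×0.0511)² = 0.00261
  a term: (-1×0.104)² = 0.0108
Total = 0.0239. Share from a = 0.0108/0.0239 = 0.453.

45.3%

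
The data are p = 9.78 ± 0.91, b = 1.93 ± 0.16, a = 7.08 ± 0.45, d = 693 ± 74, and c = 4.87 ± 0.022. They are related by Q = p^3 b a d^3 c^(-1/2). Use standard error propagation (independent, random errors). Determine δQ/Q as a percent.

43.8%

Q is a product of powers, so relative uncertainties combine in quadrature:
  (3·δp/p)² = (3×0.0930)² = 0.0779;  (1·δb/b)² = (1×0.0829)² = 0.00687;  (1·δa/a)² = (1×0.0636)² = 0.00404;  (3·δd/d)² = (3×0.107)² = 0.103;  (−½·δc/c)² = (-0.5×0.00452)² = 5.1e-06
δQ/Q = √(0.191) = 0.438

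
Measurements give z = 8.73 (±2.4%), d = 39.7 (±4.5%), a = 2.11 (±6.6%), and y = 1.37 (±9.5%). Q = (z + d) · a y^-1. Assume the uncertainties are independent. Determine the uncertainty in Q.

Let u = z + d = 48.4. δu = √(δz² + δd²) = √(0.0439 + 3.19) = 1.80, so δu/u = 0.0371.
Q is then a monomial in u, a, y:
δQ/Q = √((δu/u)² + (1·δa/a)² + (-1·δy/y)²) = √(0.00138 + 0.00436 + 0.00903) = 0.121
Q = 74.6, so δQ = 0.121 × 74.6 = 9.06.

9.06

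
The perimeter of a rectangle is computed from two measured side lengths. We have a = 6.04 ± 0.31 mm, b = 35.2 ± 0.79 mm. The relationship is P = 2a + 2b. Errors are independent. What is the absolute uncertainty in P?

For a sum/difference, combine absolute errors in quadrature:
  (2·δa)² = 0.384;  (2·δb)² = 2.50
δP = √(2.88) = 1.70 mm

1.70 mm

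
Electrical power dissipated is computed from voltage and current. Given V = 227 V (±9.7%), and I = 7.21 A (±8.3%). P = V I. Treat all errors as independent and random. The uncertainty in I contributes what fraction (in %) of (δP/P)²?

(δP/P)² = (1·δV/V)² + (1·δI/I)²
  V term: (1×0.0970)² = 0.00941
  I term: (1×0.0830)² = 0.00689
Total = 0.0163. Share from I = 0.00689/0.0163 = 0.423.

42.3%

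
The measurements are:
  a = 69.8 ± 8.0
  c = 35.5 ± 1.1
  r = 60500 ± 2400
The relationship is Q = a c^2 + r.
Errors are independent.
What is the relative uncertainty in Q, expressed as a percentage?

Let p = a·c^2 = 88000. δp/p = √((1·δa/a)² + (2·δc/c)²) = √(0.0131 + 0.00384) = 0.130, so δp = 11500.
Q = p + r: δQ = √(δp² + δr²) = √(1.31e+08 + 5.76e+06) = 11700
Q = 1.48e+05, so δQ/Q = 11700/1.48e+05 = 0.0789.

7.89%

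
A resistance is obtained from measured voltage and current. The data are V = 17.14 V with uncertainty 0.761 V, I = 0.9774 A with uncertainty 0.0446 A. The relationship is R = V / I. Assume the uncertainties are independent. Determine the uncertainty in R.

1.12 Ω

Relative error in a monomial: (δR/R)² = Σ (nᵢ · δxᵢ/xᵢ)².
  (1·δV/V)² = (1×0.0444)² = 0.00197;  (-1·δI/I)² = (-1×0.0456)² = 0.00208
δR/R = √(0.00405) = 0.0637
R = 17.54 Ω, so δR = 0.0637 × 17.54 = 1.12 Ω.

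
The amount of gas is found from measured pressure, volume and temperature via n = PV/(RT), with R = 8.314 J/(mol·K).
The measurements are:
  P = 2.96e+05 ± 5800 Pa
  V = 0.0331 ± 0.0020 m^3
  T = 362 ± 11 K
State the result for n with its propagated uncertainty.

Products/powers → add relative errors in quadrature, weighted by exponent:
  (1·δP/P)² = (1×0.0196)² = 0.000384;  (1·δV/V)² = (1×0.0604)² = 0.00365;  (-1·δT/T)² = (-1×0.0304)² = 0.000923
δn/n = √(0.00496) = 0.0704
n = 3.26 mol, so δn = 0.0704 × 3.26 = 0.229 mol.

3.26 ± 0.229 mol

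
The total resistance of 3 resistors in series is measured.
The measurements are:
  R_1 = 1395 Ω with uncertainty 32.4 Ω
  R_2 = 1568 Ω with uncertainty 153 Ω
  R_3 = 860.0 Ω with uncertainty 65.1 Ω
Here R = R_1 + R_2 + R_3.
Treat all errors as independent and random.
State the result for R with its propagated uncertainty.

Each term contributes (cᵢ δxᵢ)² to (δR)²:
  (δR_1)² = 1050;  (δR_2)² = 23400;  (δR_3)² = 4240
δR = √(28700) = 169 Ω
R = 3823 Ω.

3823 ± 169 Ω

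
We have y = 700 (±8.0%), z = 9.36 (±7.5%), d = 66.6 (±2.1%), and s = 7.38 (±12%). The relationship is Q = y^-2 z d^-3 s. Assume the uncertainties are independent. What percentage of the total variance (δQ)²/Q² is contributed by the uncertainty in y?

51.6%

(δQ/Q)² = (-2·δy/y)² + (1·δz/z)² + (-3·δd/d)² + (1·δs/s)²
  y term: (-2×0.0800)² = 0.0256
  z term: (1×0.0750)² = 0.00562
  d term: (-3×0.0210)² = 0.00397
  s term: (1×0.120)² = 0.0144
Total = 0.0496. Share from y = 0.0256/0.0496 = 0.516.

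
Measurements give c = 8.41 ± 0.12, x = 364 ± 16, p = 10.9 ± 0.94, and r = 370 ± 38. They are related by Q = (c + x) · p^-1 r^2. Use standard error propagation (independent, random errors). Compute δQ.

Let u = c + x = 372. δu = √(δc² + δx²) = √(0.0144 + 256) = 16.0, so δu/u = 0.0430.
Q is then a monomial in u, p, r:
δQ/Q = √((δu/u)² + (-1·δp/p)² + (2·δr/r)²) = √(0.00185 + 0.00744 + 0.0422) = 0.227
Q = 4.68e+06, so δQ = 0.227 × 4.68e+06 = 1.06e+06.

1.06e+06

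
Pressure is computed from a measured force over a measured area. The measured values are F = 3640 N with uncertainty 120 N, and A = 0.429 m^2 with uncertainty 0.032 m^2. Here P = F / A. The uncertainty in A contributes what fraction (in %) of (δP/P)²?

(δP/P)² = (1·δF/F)² + (-1·δA/A)²
  F term: (1×0.0330)² = 0.00109
  A term: (-1×0.0746)² = 0.00556
Total = 0.00665. Share from A = 0.00556/0.00665 = 0.837.

83.7%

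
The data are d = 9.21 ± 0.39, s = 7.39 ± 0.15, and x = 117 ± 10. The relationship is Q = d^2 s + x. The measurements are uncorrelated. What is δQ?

Let p = d^2·s = 627. δp/p = √((2·δd/d)² + (1·δs/s)²) = √(0.00717 + 0.000412) = 0.0871, so δp = 54.6.
Q = p + x: δQ = √(δp² + δx²) = √(2980 + 100) = 55.5

55.5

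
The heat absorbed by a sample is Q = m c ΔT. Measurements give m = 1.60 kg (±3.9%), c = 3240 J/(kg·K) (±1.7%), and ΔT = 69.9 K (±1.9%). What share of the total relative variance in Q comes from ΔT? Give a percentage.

16.6%

(δQ/Q)² = (1·δm/m)² + (1·δc/c)² + (1·δΔT/ΔT)²
  m term: (1×0.0390)² = 0.00152
  c term: (1×0.0170)² = 0.000289
  ΔT term: (1×0.0190)² = 0.000361
Total = 0.00217. Share from ΔT = 0.000361/0.00217 = 0.166.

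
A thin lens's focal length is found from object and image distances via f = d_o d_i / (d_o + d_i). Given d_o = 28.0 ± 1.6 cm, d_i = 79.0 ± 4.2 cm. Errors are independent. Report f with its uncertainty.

20.7 ± 0.918 cm

∂f/∂d_o = (d_i/(d_o+d_i))² = 0.545;  ∂f/∂d_i = (d_o/(d_o+d_i))² = 0.0685
δf = √((∂f/∂d_o · δd_o)² + (∂f/∂d_i · δd_i)²) = √(0.761 + 0.0827) = 0.918 cm
f = 20.7 cm.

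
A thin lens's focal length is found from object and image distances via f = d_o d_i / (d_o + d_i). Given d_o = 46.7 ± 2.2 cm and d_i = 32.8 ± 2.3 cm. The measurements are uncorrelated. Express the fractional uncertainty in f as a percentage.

∂f/∂d_o = (d_i/(d_o+d_i))² = 0.170;  ∂f/∂d_i = (d_o/(d_o+d_i))² = 0.345
δf = √((∂f/∂d_o · δd_o)² + (∂f/∂d_i · δd_i)²) = √(0.140 + 0.630) = 0.878 cm
f = 19.3 cm, so δf/f = 0.878/19.3 = 0.0455.

4.55%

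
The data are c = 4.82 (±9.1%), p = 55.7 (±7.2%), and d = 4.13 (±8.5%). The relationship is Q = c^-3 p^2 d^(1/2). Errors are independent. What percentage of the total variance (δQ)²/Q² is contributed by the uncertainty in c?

(δQ/Q)² = (-3·δc/c)² + (2·δp/p)² + (½·δd/d)²
  c term: (-3×0.0910)² = 0.0745
  p term: (2×0.0720)² = 0.0207
  d term: (0.5×0.0850)² = 0.00181
Total = 0.0971. Share from c = 0.0745/0.0971 = 0.768.

76.8%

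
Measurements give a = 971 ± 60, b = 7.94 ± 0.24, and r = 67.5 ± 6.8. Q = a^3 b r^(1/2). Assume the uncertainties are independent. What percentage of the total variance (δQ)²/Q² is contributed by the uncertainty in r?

(δQ/Q)² = (3·δa/a)² + (1·δb/b)² + (½·δr/r)²
  a term: (3×0.0618)² = 0.0344
  b term: (1×0.0302)² = 0.000914
  r term: (0.5×0.101)² = 0.00254
Total = 0.0378. Share from r = 0.00254/0.0378 = 0.0671.

6.71%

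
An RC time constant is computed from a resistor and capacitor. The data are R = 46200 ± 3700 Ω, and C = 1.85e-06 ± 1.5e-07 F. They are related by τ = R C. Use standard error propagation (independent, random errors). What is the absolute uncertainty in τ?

0.00974 s

Relative error in a monomial: (δτ/τ)² = Σ (nᵢ · δxᵢ/xᵢ)².
  (1·δR/R)² = (1×0.0801)² = 0.00641;  (1·δC/C)² = (1×0.0811)² = 0.00657
δτ/τ = √(0.0130) = 0.114
τ = 0.0855 s, so δτ = 0.114 × 0.0855 = 0.00974 s.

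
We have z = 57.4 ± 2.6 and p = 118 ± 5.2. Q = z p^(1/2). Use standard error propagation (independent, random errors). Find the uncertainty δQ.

31.4

Products/powers → add relative errors in quadrature, weighted by exponent:
  (1·δz/z)² = (1×0.0453)² = 0.00205;  (½·δp/p)² = (0.5×0.0441)² = 0.000485
δQ/Q = √(0.00254) = 0.0504
Q = 624, so δQ = 0.0504 × 624 = 31.4.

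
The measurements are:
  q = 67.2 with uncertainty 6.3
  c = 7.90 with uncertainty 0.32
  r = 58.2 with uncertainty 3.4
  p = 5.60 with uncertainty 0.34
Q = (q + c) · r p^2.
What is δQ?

21800

Let u = q + c = 75.1. δu = √(δq² + δc²) = √(39.7 + 0.102) = 6.31, so δu/u = 0.0840.
Q is then a monomial in u, r, p:
δQ/Q = √((δu/u)² + (1·δr/r)² + (2·δp/p)²) = √(0.00706 + 0.00341 + 0.0147) = 0.159
Q = 1.37e+05, so δQ = 0.159 × 1.37e+05 = 21800.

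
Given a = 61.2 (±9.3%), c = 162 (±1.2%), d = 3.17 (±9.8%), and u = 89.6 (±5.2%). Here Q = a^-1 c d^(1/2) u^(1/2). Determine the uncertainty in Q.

For a monomial Q ∝ a^-1, c, d^(1/2), u^(1/2), fractional errors add in quadrature:
  (-1·δa/a)² = (-1×0.0930)² = 0.00865;  (1·δc/c)² = (1×0.0120)² = 0.000144;  (½·δd/d)² = (0.5×0.0980)² = 0.00240;  (½·δu/u)² = (0.5×0.0520)² = 0.000676
δQ/Q = √(0.0119) = 0.109
Q = 44.6, so δQ = 0.109 × 44.6 = 4.86.

4.86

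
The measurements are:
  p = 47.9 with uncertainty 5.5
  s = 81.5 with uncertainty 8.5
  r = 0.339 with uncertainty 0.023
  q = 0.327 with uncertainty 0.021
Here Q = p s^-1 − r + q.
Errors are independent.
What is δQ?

Let w = p·s^-1 = 0.588. δw/w = √((1·δp/p)² + (-1·δs/s)²) = √(0.0132 + 0.0109) = 0.155, so δw = 0.0912.
Q = w − r + q: δQ = √(δw² + δr² + δq²) = √(0.00831 + 0.000529 + 0.000441) = 0.0963

0.0963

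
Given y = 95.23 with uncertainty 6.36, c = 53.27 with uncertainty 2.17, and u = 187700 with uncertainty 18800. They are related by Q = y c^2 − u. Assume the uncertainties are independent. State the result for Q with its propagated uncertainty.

82530 ± 34100

Let p = y·c^2 = 270200. δp/p = √((1·δy/y)² + (2·δc/c)²) = √(0.00446 + 0.00664) = 0.105, so δp = 28500.
Q = p − u: δQ = √(δp² + δu²) = √(8.1e+08 + 3.53e+08) = 34100
Q = 82530.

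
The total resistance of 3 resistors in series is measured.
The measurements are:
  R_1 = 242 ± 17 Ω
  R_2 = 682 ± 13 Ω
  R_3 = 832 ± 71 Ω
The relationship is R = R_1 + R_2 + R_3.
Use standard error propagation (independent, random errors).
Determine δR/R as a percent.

4.22%

Sums and differences: (δR)² = Σ (cᵢ δxᵢ)².
  (δR_1)² = 289;  (δR_2)² = 169;  (δR_3)² = 5040
δR = √(5500) = 74.2 Ω
R = 1760 Ω, so δR/R = 74.2/1760 = 0.0422.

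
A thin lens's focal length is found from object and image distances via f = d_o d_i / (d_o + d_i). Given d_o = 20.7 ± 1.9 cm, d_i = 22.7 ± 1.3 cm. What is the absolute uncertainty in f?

∂f/∂d_o = (d_i/(d_o+d_i))² = 0.274;  ∂f/∂d_i = (d_o/(d_o+d_i))² = 0.227
δf = √((∂f/∂d_o · δd_o)² + (∂f/∂d_i · δd_i)²) = √(0.270 + 0.0875) = 0.598 cm

0.598 cm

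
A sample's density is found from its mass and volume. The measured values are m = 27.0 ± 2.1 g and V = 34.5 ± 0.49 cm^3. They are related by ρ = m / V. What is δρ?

Each factor contributes (exponent × relative error)² to (δρ/ρ)²:
  (1·δm/m)² = (1×0.0778)² = 0.00605;  (-1·δV/V)² = (-1×0.0142)² = 0.000202
δρ/ρ = √(0.00625) = 0.0791
ρ = 0.783 g/cm^3, so δρ = 0.0791 × 0.783 = 0.0619 g/cm^3.

0.0619 g/cm^3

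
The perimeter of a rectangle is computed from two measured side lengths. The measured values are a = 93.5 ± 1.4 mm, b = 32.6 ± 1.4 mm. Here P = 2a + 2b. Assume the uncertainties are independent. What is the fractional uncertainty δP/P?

0.0157

P is a linear combination, so absolute uncertainties add in quadrature:
  (2·δa)² = 7.84;  (2·δb)² = 7.84
δP = √(15.7) = 3.96 mm
P = 252 mm, so δP/P = 3.96/252 = 0.0157.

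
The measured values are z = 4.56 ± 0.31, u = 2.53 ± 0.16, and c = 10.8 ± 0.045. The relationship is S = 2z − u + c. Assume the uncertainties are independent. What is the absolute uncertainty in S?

0.642

Sums and differences: (δS)² = Σ (cᵢ δxᵢ)².
  (2·δz)² = 0.384;  (δu)² = 0.0256;  (δc)² = 0.00202
δS = √(0.412) = 0.642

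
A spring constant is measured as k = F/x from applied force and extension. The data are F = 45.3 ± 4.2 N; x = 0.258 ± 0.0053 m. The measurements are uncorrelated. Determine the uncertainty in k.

16.7 N/m

k is a product of powers, so relative uncertainties combine in quadrature:
  (1·δF/F)² = (1×0.0927)² = 0.00860;  (-1·δx/x)² = (-1×0.0205)² = 0.000422
δk/k = √(0.00902) = 0.0950
k = 176 N/m, so δk = 0.0950 × 176 = 16.7 N/m.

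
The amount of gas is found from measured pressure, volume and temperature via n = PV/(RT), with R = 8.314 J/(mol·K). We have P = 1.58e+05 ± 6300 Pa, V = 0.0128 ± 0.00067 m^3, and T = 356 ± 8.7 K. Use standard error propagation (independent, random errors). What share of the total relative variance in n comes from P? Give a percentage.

32.3%

(δn/n)² = (1·δP/P)² + (1·δV/V)² + (-1·δT/T)²
  P term: (1×0.0399)² = 0.00159
  V term: (1×0.0523)² = 0.00274
  T term: (-1×0.0244)² = 0.000597
Total = 0.00493. Share from P = 0.00159/0.00493 = 0.323.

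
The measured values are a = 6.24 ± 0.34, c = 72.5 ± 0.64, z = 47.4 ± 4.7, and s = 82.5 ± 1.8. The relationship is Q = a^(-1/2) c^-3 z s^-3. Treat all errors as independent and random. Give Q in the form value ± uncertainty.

(8.87 ± 1.11) × 10^-11

Products/powers → add relative errors in quadrature, weighted by exponent:
  (−½·δa/a)² = (-0.5×0.0545)² = 0.000742;  (-3·δc/c)² = (-3×0.00883)² = 0.000701;  (1·δz/z)² = (1×0.0992)² = 0.00983;  (-3·δs/s)² = (-3×0.0218)² = 0.00428
δQ/Q = √(0.0156) = 0.125
Q = 8.87e-11, so δQ = 0.125 × 8.87e-11 = 1.11e-11.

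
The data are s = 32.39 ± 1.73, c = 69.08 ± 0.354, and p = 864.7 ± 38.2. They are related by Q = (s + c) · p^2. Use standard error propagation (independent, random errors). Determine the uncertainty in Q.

Let u = s + c = 101.5. δu = √(δs² + δc²) = √(2.99 + 0.125) = 1.77, so δu/u = 0.0174.
Q is then a monomial in u, p:
δQ/Q = √((δu/u)² + (2·δp/p)²) = √(0.000303 + 0.00781) = 0.0901
Q = 7.587e+07, so δQ = 0.0901 × 7.587e+07 = 6.83e+06.

6.83e+06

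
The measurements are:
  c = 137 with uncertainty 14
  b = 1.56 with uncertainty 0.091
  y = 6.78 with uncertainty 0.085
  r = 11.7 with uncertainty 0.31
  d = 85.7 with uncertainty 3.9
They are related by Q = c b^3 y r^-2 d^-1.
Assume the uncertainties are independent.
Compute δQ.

0.0645

Q is a product of powers, so relative uncertainties combine in quadrature:
  (1·δc/c)² = (1×0.102)² = 0.0104;  (3·δb/b)² = (3×0.0583)² = 0.0306;  (1·δy/y)² = (1×0.0125)² = 0.000157;  (-2·δr/r)² = (-2×0.0265)² = 0.00281;  (-1·δd/d)² = (-1×0.0455)² = 0.00207
δQ/Q = √(0.0461) = 0.215
Q = 0.301, so δQ = 0.215 × 0.301 = 0.0645.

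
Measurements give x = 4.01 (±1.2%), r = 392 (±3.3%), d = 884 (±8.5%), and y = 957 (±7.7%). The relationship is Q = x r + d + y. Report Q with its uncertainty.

3410 ± 119

Let p = x·r = 1570. δp/p = √((1·δx/x)² + (1·δr/r)²) = √(0.000144 + 0.00109) = 0.0351, so δp = 55.2.
Q = p + d + y: δQ = √(δp² + δd² + δy²) = √(3050 + 5650 + 5430) = 119
Q = 3410.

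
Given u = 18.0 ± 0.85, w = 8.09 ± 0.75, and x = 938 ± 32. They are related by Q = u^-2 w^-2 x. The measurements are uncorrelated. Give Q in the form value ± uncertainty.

Relative error in a monomial: (δQ/Q)² = Σ (nᵢ · δxᵢ/xᵢ)².
  (-2·δu/u)² = (-2×0.0472)² = 0.00892;  (-2·δw/w)² = (-2×0.0927)² = 0.0344;  (1·δx/x)² = (1×0.0341)² = 0.00116
δQ/Q = √(0.0445) = 0.211
Q = 0.0442, so δQ = 0.211 × 0.0442 = 0.00933.

0.0442 ± 0.00933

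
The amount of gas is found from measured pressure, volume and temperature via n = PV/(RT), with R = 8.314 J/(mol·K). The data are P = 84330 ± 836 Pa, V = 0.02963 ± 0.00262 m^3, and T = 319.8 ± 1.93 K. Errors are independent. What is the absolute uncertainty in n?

0.0838 mol

Products/powers → add relative errors in quadrature, weighted by exponent:
  (1·δP/P)² = (1×0.00991)² = 9.83e-05;  (1·δV/V)² = (1×0.0884)² = 0.00782;  (-1·δT/T)² = (-1×0.00604)² = 3.64e-05
δn/n = √(0.00795) = 0.0892
n = 0.9398 mol, so δn = 0.0892 × 0.9398 = 0.0838 mol.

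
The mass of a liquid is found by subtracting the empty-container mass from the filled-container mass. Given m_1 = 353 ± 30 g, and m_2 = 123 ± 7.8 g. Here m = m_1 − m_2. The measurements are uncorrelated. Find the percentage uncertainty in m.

13.5%

Each term contributes (cᵢ δxᵢ)² to (δm)²:
  (δm_1)² = 900;  (δm_2)² = 60.8
δm = √(961) = 31.0 g
m = 230 g, so δm/m = 31.0/230 = 0.135.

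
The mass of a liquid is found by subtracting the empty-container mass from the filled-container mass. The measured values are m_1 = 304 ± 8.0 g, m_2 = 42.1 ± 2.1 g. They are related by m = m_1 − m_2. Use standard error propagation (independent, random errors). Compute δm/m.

For a sum/difference, combine absolute errors in quadrature:
  (δm_1)² = 64.0;  (δm_2)² = 4.41
δm = √(68.4) = 8.27 g
m = 262 g, so δm/m = 8.27/262 = 0.0316.

0.0316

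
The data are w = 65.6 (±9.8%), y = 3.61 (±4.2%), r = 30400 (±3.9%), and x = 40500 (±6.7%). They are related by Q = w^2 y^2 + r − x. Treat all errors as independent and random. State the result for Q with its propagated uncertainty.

Let p = w^2·y^2 = 56100. δp/p = √((2·δw/w)² + (2·δy/y)²) = √(0.0384 + 0.00706) = 0.213, so δp = 12000.
Q = p + r − x: δQ = √(δp² + δr² + δx²) = √(1.43e+08 + 1.41e+06 + 7.36e+06) = 12300
Q = 46000.

46000 ± 12300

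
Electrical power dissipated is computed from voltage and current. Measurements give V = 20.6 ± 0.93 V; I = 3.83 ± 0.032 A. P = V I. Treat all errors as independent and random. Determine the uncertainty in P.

3.62 W

For a monomial P ∝ V, I, fractional errors add in quadrature:
  (1·δV/V)² = (1×0.0451)² = 0.00204;  (1·δI/I)² = (1×0.00836)² = 6.98e-05
δP/P = √(0.00211) = 0.0459
P = 78.9 W, so δP = 0.0459 × 78.9 = 3.62 W.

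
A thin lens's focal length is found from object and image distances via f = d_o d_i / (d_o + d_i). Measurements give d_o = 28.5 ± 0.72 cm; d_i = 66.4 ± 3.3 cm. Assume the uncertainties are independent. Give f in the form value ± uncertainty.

∂f/∂d_o = (d_i/(d_o+d_i))² = 0.490;  ∂f/∂d_i = (d_o/(d_o+d_i))² = 0.0902
δf = √((∂f/∂d_o · δd_o)² + (∂f/∂d_i · δd_i)²) = √(0.124 + 0.0886) = 0.461 cm
f = 19.9 cm.

19.9 ± 0.461 cm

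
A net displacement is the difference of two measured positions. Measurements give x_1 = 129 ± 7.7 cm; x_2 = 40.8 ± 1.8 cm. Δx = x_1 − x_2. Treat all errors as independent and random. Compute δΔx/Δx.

0.0897

Sums and differences: (δΔx)² = Σ (cᵢ δxᵢ)².
  (δx_1)² = 59.3;  (δx_2)² = 3.24
δΔx = √(62.5) = 7.91 cm
Δx = 88.2 cm, so δΔx/Δx = 7.91/88.2 = 0.0897.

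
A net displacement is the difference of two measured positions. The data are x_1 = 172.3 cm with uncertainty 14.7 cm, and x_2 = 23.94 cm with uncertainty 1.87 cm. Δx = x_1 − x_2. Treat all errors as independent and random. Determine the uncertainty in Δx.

Δx is a linear combination, so absolute uncertainties add in quadrature:
  (δx_1)² = 216;  (δx_2)² = 3.50
δΔx = √(220) = 14.8 cm

14.8 cm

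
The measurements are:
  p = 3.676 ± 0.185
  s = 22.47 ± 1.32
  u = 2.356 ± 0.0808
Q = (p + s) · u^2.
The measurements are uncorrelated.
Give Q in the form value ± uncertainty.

Let w = p + s = 26.15. δw = √(δp² + δs²) = √(0.0342 + 1.74) = 1.33, so δw/w = 0.0510.
Q is then a monomial in w, u:
δQ/Q = √((δw/w)² + (2·δu/u)²) = √(0.00260 + 0.00470) = 0.0855
Q = 145.1, so δQ = 0.0855 × 145.1 = 12.4.

145.1 ± 12.4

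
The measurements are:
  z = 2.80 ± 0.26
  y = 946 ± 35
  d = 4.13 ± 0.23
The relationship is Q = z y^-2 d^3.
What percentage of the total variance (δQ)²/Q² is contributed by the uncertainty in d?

(δQ/Q)² = (1·δz/z)² + (-2·δy/y)² + (3·δd/d)²
  z term: (1×0.0929)² = 0.00862
  y term: (-2×0.0370)² = 0.00548
  d term: (3×0.0557)² = 0.0279
Total = 0.0420. Share from d = 0.0279/0.0420 = 0.664.

66.4%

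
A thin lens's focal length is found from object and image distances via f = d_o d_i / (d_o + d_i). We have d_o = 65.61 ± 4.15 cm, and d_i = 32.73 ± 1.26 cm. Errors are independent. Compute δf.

∂f/∂d_o = (d_i/(d_o+d_i))² = 0.111;  ∂f/∂d_i = (d_o/(d_o+d_i))² = 0.445
δf = √((∂f/∂d_o · δd_o)² + (∂f/∂d_i · δd_i)²) = √(0.211 + 0.315) = 0.725 cm

0.725 cm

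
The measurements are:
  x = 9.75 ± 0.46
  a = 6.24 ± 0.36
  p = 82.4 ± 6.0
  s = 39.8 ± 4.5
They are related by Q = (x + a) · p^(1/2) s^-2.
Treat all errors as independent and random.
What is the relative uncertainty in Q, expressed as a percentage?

Let u = x + a = 16.0. δu = √(δx² + δa²) = √(0.212 + 0.130) = 0.584, so δu/u = 0.0365.
Q is then a monomial in u, p, s:
δQ/Q = √((δu/u)² + (½·δp/p)² + (-2·δs/s)²) = √(0.00133 + 0.00133 + 0.0511) = 0.232

23.2%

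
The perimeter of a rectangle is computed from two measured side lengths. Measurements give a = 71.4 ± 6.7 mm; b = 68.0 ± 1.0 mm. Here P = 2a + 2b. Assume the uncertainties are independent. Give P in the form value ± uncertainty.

279 ± 13.5 mm

For a sum/difference, combine absolute errors in quadrature:
  (2·δa)² = 180;  (2·δb)² = 4.00
δP = √(184) = 13.5 mm
P = 279 mm.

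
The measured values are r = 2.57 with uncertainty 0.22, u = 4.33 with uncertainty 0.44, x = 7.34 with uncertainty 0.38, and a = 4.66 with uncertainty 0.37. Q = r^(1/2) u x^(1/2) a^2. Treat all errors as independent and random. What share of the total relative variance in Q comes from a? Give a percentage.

(δQ/Q)² = (½·δr/r)² + (1·δu/u)² + (½·δx/x)² + (2·δa/a)²
  r term: (0.5×0.0856)² = 0.00183
  u term: (1×0.102)² = 0.0103
  x term: (0.5×0.0518)² = 0.000670
  a term: (2×0.0794)² = 0.0252
Total = 0.0380. Share from a = 0.0252/0.0380 = 0.663.

66.3%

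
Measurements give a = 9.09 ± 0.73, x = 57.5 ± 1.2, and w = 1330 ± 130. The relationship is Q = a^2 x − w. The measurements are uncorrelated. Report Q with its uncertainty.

Let p = a^2·x = 4750. δp/p = √((2·δa/a)² + (1·δx/x)²) = √(0.0258 + 0.000436) = 0.162, so δp = 770.
Q = p − w: δQ = √(δp² + δw²) = √(5.92e+05 + 16900) = 780
Q = 3420.

3420 ± 780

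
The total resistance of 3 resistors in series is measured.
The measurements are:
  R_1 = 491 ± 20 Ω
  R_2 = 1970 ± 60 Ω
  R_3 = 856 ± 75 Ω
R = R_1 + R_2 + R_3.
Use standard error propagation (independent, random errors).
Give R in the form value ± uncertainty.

Each term contributes (cᵢ δxᵢ)² to (δR)²:
  (δR_1)² = 400;  (δR_2)² = 3600;  (δR_3)² = 5620
δR = √(9620) = 98.1 Ω
R = 3320 Ω.

3320 ± 98.1 Ω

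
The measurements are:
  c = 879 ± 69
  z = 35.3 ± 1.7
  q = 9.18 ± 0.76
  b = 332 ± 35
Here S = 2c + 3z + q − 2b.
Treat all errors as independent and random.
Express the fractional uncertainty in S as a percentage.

12.8%

Each term contributes (cᵢ δxᵢ)² to (δS)²:
  (2·δc)² = 19000;  (3·δz)² = 26.0;  (δq)² = 0.578;  (2·δb)² = 4900
δS = √(24000) = 155
S = 1210, so δS/S = 155/1210 = 0.128.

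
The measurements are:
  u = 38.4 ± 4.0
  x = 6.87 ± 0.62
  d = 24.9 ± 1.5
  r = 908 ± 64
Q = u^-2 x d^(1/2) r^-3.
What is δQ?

9.68e-12

Since Q is a product/quotient, work with relative uncertainties:
  (-2·δu/u)² = (-2×0.104)² = 0.0434;  (1·δx/x)² = (1×0.0902)² = 0.00814;  (½·δd/d)² = (0.5×0.0602)² = 0.000907;  (-3·δr/r)² = (-3×0.0705)² = 0.0447
δQ/Q = √(0.0972) = 0.312
Q = 3.11e-11, so δQ = 0.312 × 3.11e-11 = 9.68e-12.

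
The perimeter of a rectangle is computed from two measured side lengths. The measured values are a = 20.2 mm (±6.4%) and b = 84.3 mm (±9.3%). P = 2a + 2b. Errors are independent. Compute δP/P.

Absolute uncertainties add in quadrature for a linear combination:
  (2·δa)² = 6.69;  (2·δb)² = 246
δP = √(253) = 15.9 mm
P = 209 mm, so δP/P = 15.9/209 = 0.0760.

0.0760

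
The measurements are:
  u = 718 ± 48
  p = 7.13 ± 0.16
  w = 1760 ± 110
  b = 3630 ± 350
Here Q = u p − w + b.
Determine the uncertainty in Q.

515

Let h = u·p = 5120. δh/h = √((1·δu/u)² + (1·δp/p)²) = √(0.00447 + 0.000504) = 0.0705, so δh = 361.
Q = h − w + b: δQ = √(δh² + δw² + δb²) = √(1.3e+05 + 12100 + 1.22e+05) = 515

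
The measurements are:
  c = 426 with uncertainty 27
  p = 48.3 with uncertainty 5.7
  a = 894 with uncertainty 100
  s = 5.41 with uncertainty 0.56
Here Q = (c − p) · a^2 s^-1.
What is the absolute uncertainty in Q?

1.43e+07

Let u = c − p = 378. δu = √(δc² + δp²) = √(729 + 32.5) = 27.6, so δu/u = 0.0731.
Q is then a monomial in u, a, s:
δQ/Q = √((δu/u)² + (2·δa/a)² + (-1·δs/s)²) = √(0.00534 + 0.0500 + 0.0107) = 0.257
Q = 5.58e+07, so δQ = 0.257 × 5.58e+07 = 1.43e+07.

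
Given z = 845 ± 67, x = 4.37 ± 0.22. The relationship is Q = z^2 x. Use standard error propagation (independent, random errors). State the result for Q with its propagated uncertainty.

Q is a product of powers, so relative uncertainties combine in quadrature:
  (2·δz/z)² = (2×0.0793)² = 0.0251;  (1·δx/x)² = (1×0.0503)² = 0.00253
δQ/Q = √(0.0277) = 0.166
Q = 3.12e+06, so δQ = 0.166 × 3.12e+06 = 5.19e+05.

(3.12 ± 0.519) × 10^6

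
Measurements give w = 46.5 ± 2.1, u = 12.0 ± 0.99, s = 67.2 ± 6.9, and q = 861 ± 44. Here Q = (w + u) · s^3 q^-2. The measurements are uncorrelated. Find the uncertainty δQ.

7.83

Let h = w + u = 58.5. δh = √(δw² + δu²) = √(4.41 + 0.980) = 2.32, so δh/h = 0.0397.
Q is then a monomial in h, s, q:
δQ/Q = √((δh/h)² + (3·δs/s)² + (-2·δq/q)²) = √(0.00158 + 0.0949 + 0.0104) = 0.327
Q = 23.9, so δQ = 0.327 × 23.9 = 7.83.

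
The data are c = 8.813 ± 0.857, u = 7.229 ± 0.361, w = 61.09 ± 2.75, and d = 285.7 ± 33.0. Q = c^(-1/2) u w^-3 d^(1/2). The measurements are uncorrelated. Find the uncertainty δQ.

For a monomial Q ∝ c^(-1/2), u, w^-3, d^(1/2), fractional errors add in quadrature:
  (−½·δc/c)² = (-0.5×0.0972)² = 0.00236;  (1·δu/u)² = (1×0.0499)² = 0.00249;  (-3·δw/w)² = (-3×0.0450)² = 0.0182;  (½·δd/d)² = (0.5×0.116)² = 0.00334
δQ/Q = √(0.0264) = 0.163
Q = 0.0001805, so δQ = 0.163 × 0.0001805 = 2.94e-05.

2.94e-05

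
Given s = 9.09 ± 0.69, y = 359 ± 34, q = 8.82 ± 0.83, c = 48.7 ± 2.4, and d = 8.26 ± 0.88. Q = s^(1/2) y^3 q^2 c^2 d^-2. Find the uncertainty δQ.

1.57e+11

Since Q is a product/quotient, work with relative uncertainties:
  (½·δs/s)² = (0.5×0.0759)² = 0.00144;  (3·δy/y)² = (3×0.0947)² = 0.0807;  (2·δq/q)² = (2×0.0941)² = 0.0354;  (2·δc/c)² = (2×0.0493)² = 0.00971;  (-2·δd/d)² = (-2×0.107)² = 0.0454
δQ/Q = √(0.173) = 0.416
Q = 3.77e+11, so δQ = 0.416 × 3.77e+11 = 1.57e+11.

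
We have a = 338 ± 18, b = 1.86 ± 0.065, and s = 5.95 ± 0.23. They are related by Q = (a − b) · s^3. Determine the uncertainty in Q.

Let u = a − b = 336. δu = √(δa² + δb²) = √(324 + 0.00423) = 18.0, so δu/u = 0.0535.
Q is then a monomial in u, s:
δQ/Q = √((δu/u)² + (3·δs/s)²) = √(0.00287 + 0.0134) = 0.128
Q = 70800, so δQ = 0.128 × 70800 = 9040.

9040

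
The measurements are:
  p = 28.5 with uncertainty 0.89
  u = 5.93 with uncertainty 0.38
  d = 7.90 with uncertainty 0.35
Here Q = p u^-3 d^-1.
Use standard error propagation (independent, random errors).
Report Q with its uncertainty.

Q is a product of powers, so relative uncertainties combine in quadrature:
  (1·δp/p)² = (1×0.0312)² = 0.000975;  (-3·δu/u)² = (-3×0.0641)² = 0.0370;  (-1·δd/d)² = (-1×0.0443)² = 0.00196
δQ/Q = √(0.0399) = 0.200
Q = 0.0173, so δQ = 0.200 × 0.0173 = 0.00346.

0.0173 ± 0.00346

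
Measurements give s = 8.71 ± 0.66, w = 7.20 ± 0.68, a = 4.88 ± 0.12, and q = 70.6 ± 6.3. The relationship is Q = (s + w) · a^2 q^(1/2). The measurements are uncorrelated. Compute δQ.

Let u = s + w = 15.9. δu = √(δs² + δw²) = √(0.436 + 0.462) = 0.948, so δu/u = 0.0596.
Q is then a monomial in u, a, q:
δQ/Q = √((δu/u)² + (2·δa/a)² + (½·δq/q)²) = √(0.00355 + 0.00242 + 0.00199) = 0.0892
Q = 3180, so δQ = 0.0892 × 3180 = 284.

284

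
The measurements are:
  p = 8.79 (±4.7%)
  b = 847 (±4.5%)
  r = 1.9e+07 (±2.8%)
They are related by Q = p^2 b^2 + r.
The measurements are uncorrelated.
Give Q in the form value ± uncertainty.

Let w = p^2·b^2 = 5.54e+07. δw/w = √((2·δp/p)² + (2·δb/b)²) = √(0.00884 + 0.00810) = 0.130, so δw = 7.21e+06.
Q = w + r: δQ = √(δw² + δr²) = √(5.2e+13 + 2.83e+11) = 7.23e+06
Q = 7.44e+07.

(7.44 ± 0.723) × 10^7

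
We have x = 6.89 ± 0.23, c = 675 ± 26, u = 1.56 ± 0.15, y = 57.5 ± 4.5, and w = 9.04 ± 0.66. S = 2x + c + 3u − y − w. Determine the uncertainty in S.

Each term contributes (cᵢ δxᵢ)² to (δS)²:
  (2·δx)² = 0.212;  (δc)² = 676;  (3·δu)² = 0.202;  (δy)² = 20.2;  (δw)² = 0.436
δS = √(697) = 26.4

26.4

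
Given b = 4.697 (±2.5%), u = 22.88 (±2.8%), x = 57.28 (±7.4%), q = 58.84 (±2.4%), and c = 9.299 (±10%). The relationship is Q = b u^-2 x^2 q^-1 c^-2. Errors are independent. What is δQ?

Products/powers → add relative errors in quadrature, weighted by exponent:
  (1·δb/b)² = (1×0.0250)² = 0.000625;  (-2·δu/u)² = (-2×0.0280)² = 0.00314;  (2·δx/x)² = (2×0.0740)² = 0.0219;  (-1·δq/q)² = (-1×0.0240)² = 0.000576;  (-2·δc/c)² = (-2×0.100)² = 0.0400
δQ/Q = √(0.0662) = 0.257
Q = 0.005786, so δQ = 0.257 × 0.005786 = 0.00149.

0.00149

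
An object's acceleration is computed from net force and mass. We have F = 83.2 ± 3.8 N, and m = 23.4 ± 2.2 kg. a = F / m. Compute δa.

0.372 m/s^2

Since a is a product/quotient, work with relative uncertainties:
  (1·δF/F)² = (1×0.0457)² = 0.00209;  (-1·δm/m)² = (-1×0.0940)² = 0.00884
δa/a = √(0.0109) = 0.105
a = 3.56 m/s^2, so δa = 0.105 × 3.56 = 0.372 m/s^2.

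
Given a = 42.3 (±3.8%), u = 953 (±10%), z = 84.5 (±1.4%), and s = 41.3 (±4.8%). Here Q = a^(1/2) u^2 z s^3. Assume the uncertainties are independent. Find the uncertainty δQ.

8.7e+12

Q is a product of powers, so relative uncertainties combine in quadrature:
  (½·δa/a)² = (0.5×0.0380)² = 0.000361;  (2·δu/u)² = (2×0.100)² = 0.0400;  (1·δz/z)² = (1×0.0140)² = 0.000196;  (3·δs/s)² = (3×0.0480)² = 0.0207
δQ/Q = √(0.0613) = 0.248
Q = 3.52e+13, so δQ = 0.248 × 3.52e+13 = 8.7e+12.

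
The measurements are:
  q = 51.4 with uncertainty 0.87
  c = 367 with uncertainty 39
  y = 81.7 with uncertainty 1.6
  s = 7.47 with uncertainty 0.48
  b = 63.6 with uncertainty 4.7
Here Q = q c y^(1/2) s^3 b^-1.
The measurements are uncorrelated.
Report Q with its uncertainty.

(1.12 ± 0.260) × 10^6

Products/powers → add relative errors in quadrature, weighted by exponent:
  (1·δq/q)² = (1×0.0169)² = 0.000286;  (1·δc/c)² = (1×0.106)² = 0.0113;  (½·δy/y)² = (0.5×0.0196)² = 9.59e-05;  (3·δs/s)² = (3×0.0643)² = 0.0372;  (-1·δb/b)² = (-1×0.0739)² = 0.00546
δQ/Q = √(0.0543) = 0.233
Q = 1.12e+06, so δQ = 0.233 × 1.12e+06 = 2.6e+05.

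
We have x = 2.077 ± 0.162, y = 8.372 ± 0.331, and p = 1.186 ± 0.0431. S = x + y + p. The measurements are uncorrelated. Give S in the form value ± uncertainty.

Sums and differences: (δS)² = Σ (cᵢ δxᵢ)².
  (δx)² = 0.0262;  (δy)² = 0.110;  (δp)² = 0.00186
δS = √(0.138) = 0.371
S = 11.63.

11.63 ± 0.371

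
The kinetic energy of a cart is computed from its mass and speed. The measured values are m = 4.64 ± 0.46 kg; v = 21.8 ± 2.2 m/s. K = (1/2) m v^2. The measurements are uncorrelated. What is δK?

248 J

K is a product of powers, so relative uncertainties combine in quadrature:
  (1·δm/m)² = (1×0.0991)² = 0.00983;  (2·δv/v)² = (2×0.101)² = 0.0407
δK/K = √(0.0506) = 0.225
K = 1100 J, so δK = 0.225 × 1100 = 248 J.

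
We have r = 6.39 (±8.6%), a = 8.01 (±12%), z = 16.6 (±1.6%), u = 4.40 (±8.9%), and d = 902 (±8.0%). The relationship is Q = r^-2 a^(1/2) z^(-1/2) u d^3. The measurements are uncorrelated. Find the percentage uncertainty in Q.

31.4%

Products/powers → add relative errors in quadrature, weighted by exponent:
  (-2·δr/r)² = (-2×0.0860)² = 0.0296;  (½·δa/a)² = (0.5×0.120)² = 0.00360;  (−½·δz/z)² = (-0.5×0.0160)² = 6.4e-05;  (1·δu/u)² = (1×0.0890)² = 0.00792;  (3·δd/d)² = (3×0.0800)² = 0.0576
δQ/Q = √(0.0988) = 0.314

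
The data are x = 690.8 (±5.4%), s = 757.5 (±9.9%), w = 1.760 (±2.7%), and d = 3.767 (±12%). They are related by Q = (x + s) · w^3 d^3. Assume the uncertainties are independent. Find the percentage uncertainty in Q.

Let u = x + s = 1448. δu = √(δx² + δs²) = √(1390 + 5620) = 83.8, so δu/u = 0.0578.
Q is then a monomial in u, w, d:
δQ/Q = √((δu/u)² + (3·δw/w)² + (3·δd/d)²) = √(0.00334 + 0.00656 + 0.130) = 0.374

37.4%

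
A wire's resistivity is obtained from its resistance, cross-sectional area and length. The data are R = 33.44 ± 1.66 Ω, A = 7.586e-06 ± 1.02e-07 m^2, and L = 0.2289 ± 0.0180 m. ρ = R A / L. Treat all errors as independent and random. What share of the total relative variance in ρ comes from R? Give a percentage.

(δρ/ρ)² = (1·δR/R)² + (1·δA/A)² + (-1·δL/L)²
  R term: (1×0.0496)² = 0.00246
  A term: (1×0.0134)² = 0.000181
  L term: (-1×0.0786)² = 0.00618
Total = 0.00883. Share from R = 0.00246/0.00883 = 0.279.

27.9%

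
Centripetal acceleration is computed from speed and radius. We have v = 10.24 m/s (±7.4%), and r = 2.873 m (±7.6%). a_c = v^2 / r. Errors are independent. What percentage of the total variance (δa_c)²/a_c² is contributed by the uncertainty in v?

79.1%

(δa_c/a_c)² = (2·δv/v)² + (-1·δr/r)²
  v term: (2×0.0740)² = 0.0219
  r term: (-1×0.0760)² = 0.00578
Total = 0.0277. Share from v = 0.0219/0.0277 = 0.791.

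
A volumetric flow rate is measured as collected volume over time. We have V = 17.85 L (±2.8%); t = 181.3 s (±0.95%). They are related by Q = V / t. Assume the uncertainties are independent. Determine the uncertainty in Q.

Each factor contributes (exponent × relative error)² to (δQ/Q)²:
  (1·δV/V)² = (1×0.0280)² = 0.000784;  (-1·δt/t)² = (-1×0.00950)² = 9.02e-05
δQ/Q = √(0.000874) = 0.0296
Q = 0.09846 L/s, so δQ = 0.0296 × 0.09846 = 0.00291 L/s.

0.00291 L/s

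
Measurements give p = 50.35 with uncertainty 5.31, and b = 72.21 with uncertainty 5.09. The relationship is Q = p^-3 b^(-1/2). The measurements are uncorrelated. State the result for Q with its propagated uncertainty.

(9.219 ± 2.93) × 10^-7

Each factor contributes (exponent × relative error)² to (δQ/Q)²:
  (-3·δp/p)² = (-3×0.105)² = 0.100;  (−½·δb/b)² = (-0.5×0.0705)² = 0.00124
δQ/Q = √(0.101) = 0.318
Q = 9.219e-07, so δQ = 0.318 × 9.219e-07 = 2.93e-07.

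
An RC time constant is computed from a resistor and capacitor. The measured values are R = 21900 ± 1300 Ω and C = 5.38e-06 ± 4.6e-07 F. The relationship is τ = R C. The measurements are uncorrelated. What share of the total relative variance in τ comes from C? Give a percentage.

67.5%

(δτ/τ)² = (1·δR/R)² + (1·δC/C)²
  R term: (1×0.0594)² = 0.00352
  C term: (1×0.0855)² = 0.00731
Total = 0.0108. Share from C = 0.00731/0.0108 = 0.675.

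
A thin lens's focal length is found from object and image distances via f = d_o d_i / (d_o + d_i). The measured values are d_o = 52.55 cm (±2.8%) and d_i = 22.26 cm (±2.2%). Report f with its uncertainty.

15.64 ± 0.275 cm

∂f/∂d_o = (d_i/(d_o+d_i))² = 0.0885;  ∂f/∂d_i = (d_o/(d_o+d_i))² = 0.493
δf = √((∂f/∂d_o · δd_o)² + (∂f/∂d_i · δd_i)²) = √(0.0170 + 0.0584) = 0.275 cm
f = 15.64 cm.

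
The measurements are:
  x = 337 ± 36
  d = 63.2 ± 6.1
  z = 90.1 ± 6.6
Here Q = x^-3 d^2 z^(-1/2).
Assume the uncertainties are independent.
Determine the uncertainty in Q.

For a monomial Q ∝ x^-3, d^2, z^(-1/2), fractional errors add in quadrature:
  (-3·δx/x)² = (-3×0.107)² = 0.103;  (2·δd/d)² = (2×0.0965)² = 0.0373;  (−½·δz/z)² = (-0.5×0.0733)² = 0.00134
δQ/Q = √(0.141) = 0.376
Q = 1.1e-05, so δQ = 0.376 × 1.1e-05 = 4.13e-06.

4.13e-06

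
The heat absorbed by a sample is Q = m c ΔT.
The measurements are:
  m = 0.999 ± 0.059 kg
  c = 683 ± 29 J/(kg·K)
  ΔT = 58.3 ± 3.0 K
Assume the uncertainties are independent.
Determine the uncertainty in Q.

Products/powers → add relative errors in quadrature, weighted by exponent:
  (1·δm/m)² = (1×0.0591)² = 0.00349;  (1·δc/c)² = (1×0.0425)² = 0.00180;  (1·δΔT/ΔT)² = (1×0.0515)² = 0.00265
δQ/Q = √(0.00794) = 0.0891
Q = 39800 J, so δQ = 0.0891 × 39800 = 3540 J.

3540 J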